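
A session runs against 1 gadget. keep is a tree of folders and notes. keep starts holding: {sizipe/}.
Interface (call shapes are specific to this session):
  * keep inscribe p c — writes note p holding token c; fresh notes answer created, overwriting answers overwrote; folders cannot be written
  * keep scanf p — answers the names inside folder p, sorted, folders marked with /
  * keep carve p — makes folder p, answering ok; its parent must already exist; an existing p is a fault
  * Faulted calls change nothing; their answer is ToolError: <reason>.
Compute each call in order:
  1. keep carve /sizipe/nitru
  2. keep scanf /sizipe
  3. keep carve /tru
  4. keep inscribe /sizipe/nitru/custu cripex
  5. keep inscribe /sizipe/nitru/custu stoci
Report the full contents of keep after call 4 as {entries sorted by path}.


Answer: {sizipe/, sizipe/nitru/, sizipe/nitru/custu=cripex, tru/}

Derivation:
CALL keep carve[p='/sizipe/nitru']
RET  ok
CALL keep scanf[p='/sizipe']
RET  [nitru/]
CALL keep carve[p='/tru']
RET  ok
CALL keep inscribe[p='/sizipe/nitru/custu'; c='cripex']
RET  created
CALL keep inscribe[p='/sizipe/nitru/custu'; c='stoci']
RET  overwrote


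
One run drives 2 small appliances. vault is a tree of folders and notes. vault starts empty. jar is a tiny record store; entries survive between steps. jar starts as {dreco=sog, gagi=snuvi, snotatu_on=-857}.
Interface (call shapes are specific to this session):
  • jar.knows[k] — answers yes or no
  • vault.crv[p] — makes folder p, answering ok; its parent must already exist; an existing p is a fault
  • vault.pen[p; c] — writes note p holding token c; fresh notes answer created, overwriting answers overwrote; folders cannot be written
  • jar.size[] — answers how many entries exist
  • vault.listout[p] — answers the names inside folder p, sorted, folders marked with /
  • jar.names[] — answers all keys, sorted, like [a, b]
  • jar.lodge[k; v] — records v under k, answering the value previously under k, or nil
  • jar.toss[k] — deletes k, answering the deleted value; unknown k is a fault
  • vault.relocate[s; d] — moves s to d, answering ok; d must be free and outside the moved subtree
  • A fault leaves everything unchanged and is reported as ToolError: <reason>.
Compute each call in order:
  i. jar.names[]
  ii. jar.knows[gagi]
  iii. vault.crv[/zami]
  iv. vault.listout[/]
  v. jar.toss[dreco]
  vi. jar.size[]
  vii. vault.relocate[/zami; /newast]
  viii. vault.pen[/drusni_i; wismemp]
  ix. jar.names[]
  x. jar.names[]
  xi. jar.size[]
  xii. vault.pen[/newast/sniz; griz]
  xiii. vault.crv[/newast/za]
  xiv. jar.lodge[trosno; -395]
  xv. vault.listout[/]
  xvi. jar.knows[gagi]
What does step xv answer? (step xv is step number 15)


>> names()
<< [dreco, gagi, snotatu_on]
>> knows(k='gagi')
<< yes
>> crv(p='/zami')
<< ok
>> listout(p='/')
<< [zami/]
>> toss(k='dreco')
<< sog
>> size()
<< 2
>> relocate(s='/zami', d='/newast')
<< ok
>> pen(p='/drusni_i', c='wismemp')
<< created
>> names()
<< [gagi, snotatu_on]
>> names()
<< [gagi, snotatu_on]
>> size()
<< 2
>> pen(p='/newast/sniz', c='griz')
<< created
>> crv(p='/newast/za')
<< ok
>> lodge(k='trosno', v='-395')
<< nil
>> listout(p='/')
<< [drusni_i, newast/]
>> knows(k='gagi')
<< yes

Answer: [drusni_i, newast/]


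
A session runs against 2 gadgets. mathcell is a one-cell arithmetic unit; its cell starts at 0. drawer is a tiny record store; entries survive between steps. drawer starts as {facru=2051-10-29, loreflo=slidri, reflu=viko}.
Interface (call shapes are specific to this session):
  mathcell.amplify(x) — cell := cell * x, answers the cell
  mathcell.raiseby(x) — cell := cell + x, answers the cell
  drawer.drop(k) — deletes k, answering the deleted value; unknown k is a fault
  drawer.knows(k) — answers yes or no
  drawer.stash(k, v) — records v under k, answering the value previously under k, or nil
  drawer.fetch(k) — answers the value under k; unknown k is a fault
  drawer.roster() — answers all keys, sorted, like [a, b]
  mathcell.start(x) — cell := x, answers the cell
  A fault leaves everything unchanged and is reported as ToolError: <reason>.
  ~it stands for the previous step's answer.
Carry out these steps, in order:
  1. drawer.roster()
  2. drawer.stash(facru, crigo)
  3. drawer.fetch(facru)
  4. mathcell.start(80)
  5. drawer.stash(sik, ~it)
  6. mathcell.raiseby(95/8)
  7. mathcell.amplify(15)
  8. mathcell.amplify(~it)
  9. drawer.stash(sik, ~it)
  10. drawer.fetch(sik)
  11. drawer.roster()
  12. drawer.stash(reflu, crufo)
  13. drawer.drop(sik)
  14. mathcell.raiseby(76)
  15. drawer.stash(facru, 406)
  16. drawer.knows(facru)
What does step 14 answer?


Answer: 121555489/64

Derivation:
·→ drawer.roster()
·← [facru, loreflo, reflu]
·→ drawer.stash(k: facru, v: crigo)
·← 2051-10-29
·→ drawer.fetch(k: facru)
·← crigo
·→ mathcell.start(x: 80)
·← 80
·→ drawer.stash(k: sik, v: ~it)
·← nil
·→ mathcell.raiseby(x: 95/8)
·← 735/8
·→ mathcell.amplify(x: 15)
·← 11025/8
·→ mathcell.amplify(x: ~it)
·← 121550625/64
·→ drawer.stash(k: sik, v: ~it)
·← 80
·→ drawer.fetch(k: sik)
·← 121550625/64
·→ drawer.roster()
·← [facru, loreflo, reflu, sik]
·→ drawer.stash(k: reflu, v: crufo)
·← viko
·→ drawer.drop(k: sik)
·← 121550625/64
·→ mathcell.raiseby(x: 76)
·← 121555489/64
·→ drawer.stash(k: facru, v: 406)
·← crigo
·→ drawer.knows(k: facru)
·← yes


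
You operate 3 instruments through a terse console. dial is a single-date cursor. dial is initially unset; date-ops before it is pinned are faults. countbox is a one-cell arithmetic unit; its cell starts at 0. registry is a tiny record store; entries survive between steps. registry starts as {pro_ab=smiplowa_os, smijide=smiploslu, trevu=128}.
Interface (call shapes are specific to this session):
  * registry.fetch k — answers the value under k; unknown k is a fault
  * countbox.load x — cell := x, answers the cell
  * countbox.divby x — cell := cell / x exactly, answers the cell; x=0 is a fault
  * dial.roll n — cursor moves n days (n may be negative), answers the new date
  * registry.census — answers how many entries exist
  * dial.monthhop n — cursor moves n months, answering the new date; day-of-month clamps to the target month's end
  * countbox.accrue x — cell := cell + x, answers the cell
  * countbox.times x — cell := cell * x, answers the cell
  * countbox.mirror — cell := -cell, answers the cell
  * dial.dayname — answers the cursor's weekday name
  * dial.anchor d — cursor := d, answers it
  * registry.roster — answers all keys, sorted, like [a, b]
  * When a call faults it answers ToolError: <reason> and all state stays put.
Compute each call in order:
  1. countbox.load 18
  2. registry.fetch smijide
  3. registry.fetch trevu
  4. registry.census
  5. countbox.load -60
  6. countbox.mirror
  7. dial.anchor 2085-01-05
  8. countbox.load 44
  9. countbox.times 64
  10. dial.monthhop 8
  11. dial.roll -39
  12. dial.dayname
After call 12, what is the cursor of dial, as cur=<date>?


Now I run load(x→18), giving 18.
Then fetch(k→smijide), — result: smiploslu.
Using fetch(k→trevu), → 128.
Then census, → 3.
Then load(x→-60), and get -60.
Then mirror, and observe 60.
Invoking anchor(d→2085-01-05), and see 2085-01-05.
Invoking load(x→44), giving 44.
I invoke times(x→64), — result: 2816.
Using monthhop(n→8), and see 2085-09-05.
Invoking roll(n→-39), giving 2085-07-28.
I invoke dayname, which returns Saturday.

Answer: cur=2085-07-28


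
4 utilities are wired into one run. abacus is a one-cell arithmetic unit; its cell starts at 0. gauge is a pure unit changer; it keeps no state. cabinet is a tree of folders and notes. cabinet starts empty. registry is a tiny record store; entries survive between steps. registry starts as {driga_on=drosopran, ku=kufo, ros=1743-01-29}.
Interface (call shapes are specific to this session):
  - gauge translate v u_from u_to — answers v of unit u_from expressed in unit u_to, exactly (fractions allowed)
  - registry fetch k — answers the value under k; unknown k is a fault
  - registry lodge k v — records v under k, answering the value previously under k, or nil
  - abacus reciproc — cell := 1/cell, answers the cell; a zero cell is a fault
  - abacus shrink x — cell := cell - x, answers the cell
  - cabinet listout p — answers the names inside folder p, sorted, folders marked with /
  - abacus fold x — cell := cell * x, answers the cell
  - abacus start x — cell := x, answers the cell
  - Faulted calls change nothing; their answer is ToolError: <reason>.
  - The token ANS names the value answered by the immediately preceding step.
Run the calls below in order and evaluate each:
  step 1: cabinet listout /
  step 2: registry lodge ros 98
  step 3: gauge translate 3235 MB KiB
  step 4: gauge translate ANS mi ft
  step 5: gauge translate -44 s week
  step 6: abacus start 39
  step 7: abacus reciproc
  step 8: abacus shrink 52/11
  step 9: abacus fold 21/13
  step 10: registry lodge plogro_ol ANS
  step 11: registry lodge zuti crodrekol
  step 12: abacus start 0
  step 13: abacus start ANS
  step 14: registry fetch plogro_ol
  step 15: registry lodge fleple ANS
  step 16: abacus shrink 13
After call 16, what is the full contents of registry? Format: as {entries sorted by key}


I run cabinet listout passing p='/', → [].
Calling registry lodge passing k='ros', v='98', → 1743-01-29.
Then gauge translate passing v='3235', u_from='MB', u_to='KiB', and get 50546875/16.
I try gauge translate passing v='ANS', u_from='mi', u_to='ft', yielding 16680468750.
I use gauge translate passing v='-44', u_from='s', u_to='week', — result: -11/151200.
Using abacus start passing x='39', — result: 39.
Next I call abacus reciproc, and get 1/39.
Invoking abacus shrink passing x='52/11', — result: -2017/429.
I run abacus fold passing x='21/13', giving -14119/1859.
I invoke registry lodge passing k='plogro_ol', v='ANS', giving nil.
I run registry lodge passing k='zuti', v='crodrekol', which returns nil.
Invoking abacus start passing x='0', and see 0.
I invoke abacus start passing x='ANS', and get 0.
Next I call registry fetch passing k='plogro_ol', giving -14119/1859.
Calling registry lodge passing k='fleple', v='ANS', → nil.
I use abacus shrink passing x='13', → -13.

Answer: {driga_on=drosopran, fleple=-14119/1859, ku=kufo, plogro_ol=-14119/1859, ros=98, zuti=crodrekol}


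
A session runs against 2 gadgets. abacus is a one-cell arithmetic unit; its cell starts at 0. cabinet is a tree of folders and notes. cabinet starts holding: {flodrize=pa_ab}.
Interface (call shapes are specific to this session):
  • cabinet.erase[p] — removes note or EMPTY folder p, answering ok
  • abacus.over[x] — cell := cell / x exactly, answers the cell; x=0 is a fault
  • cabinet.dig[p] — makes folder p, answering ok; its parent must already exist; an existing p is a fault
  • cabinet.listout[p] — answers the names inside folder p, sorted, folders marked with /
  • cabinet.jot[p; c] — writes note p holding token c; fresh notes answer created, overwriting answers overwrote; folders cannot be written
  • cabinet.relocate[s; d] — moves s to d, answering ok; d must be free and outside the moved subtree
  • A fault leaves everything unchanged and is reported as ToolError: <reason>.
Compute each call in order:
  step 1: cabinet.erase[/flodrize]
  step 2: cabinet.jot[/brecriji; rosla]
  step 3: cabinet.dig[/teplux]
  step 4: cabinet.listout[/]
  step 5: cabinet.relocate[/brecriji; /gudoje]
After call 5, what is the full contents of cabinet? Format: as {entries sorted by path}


Answer: {gudoje=rosla, teplux/}

Derivation:
> erase p=/flodrize
= ok
> jot p=/brecriji c=rosla
= created
> dig p=/teplux
= ok
> listout p=/
= [brecriji, teplux/]
> relocate s=/brecriji d=/gudoje
= ok


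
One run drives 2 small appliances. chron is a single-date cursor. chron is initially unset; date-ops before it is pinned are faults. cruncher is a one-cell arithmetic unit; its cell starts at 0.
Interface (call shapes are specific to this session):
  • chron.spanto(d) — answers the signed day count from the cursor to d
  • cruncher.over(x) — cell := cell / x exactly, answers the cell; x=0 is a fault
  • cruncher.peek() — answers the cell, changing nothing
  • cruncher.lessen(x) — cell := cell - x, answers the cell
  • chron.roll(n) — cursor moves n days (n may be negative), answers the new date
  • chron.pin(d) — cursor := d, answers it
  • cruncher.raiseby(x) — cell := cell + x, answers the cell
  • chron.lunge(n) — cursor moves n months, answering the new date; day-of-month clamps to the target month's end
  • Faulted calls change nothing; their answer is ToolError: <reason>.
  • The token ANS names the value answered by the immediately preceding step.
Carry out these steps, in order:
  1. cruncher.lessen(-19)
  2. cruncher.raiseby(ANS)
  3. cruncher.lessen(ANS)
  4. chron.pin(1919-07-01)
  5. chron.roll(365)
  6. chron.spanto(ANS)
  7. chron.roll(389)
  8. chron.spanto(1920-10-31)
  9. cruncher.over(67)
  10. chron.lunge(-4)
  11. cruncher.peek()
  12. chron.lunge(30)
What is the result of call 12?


% lessen(x=-19) => 19
% raiseby(x=ANS) => 38
% lessen(x=ANS) => 0
% pin(d=1919-07-01) => 1919-07-01
% roll(n=365) => 1920-06-30
% spanto(d=ANS) => 0
% roll(n=389) => 1921-07-24
% spanto(d=1920-10-31) => -266
% over(x=67) => 0
% lunge(n=-4) => 1921-03-24
% peek() => 0
% lunge(n=30) => 1923-09-24

Answer: 1923-09-24


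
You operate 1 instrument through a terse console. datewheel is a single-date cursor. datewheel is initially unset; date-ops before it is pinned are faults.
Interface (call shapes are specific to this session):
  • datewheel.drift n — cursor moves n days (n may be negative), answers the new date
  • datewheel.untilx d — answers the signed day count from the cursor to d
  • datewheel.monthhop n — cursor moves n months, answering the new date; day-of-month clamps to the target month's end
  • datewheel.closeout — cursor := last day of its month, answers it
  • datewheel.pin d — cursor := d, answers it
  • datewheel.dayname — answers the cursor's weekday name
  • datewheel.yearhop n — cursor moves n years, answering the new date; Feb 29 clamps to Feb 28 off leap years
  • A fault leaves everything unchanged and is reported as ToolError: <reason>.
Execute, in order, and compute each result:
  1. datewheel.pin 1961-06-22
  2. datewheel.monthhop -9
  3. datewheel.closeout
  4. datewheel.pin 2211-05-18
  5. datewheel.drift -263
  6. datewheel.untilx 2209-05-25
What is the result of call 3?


Act: datewheel.pin[d='1961-06-22']
Obs: 1961-06-22
Act: datewheel.monthhop[n='-9']
Obs: 1960-09-22
Act: datewheel.closeout[]
Obs: 1960-09-30
Act: datewheel.pin[d='2211-05-18']
Obs: 2211-05-18
Act: datewheel.drift[n='-263']
Obs: 2210-08-28
Act: datewheel.untilx[d='2209-05-25']
Obs: -460

Answer: 1960-09-30


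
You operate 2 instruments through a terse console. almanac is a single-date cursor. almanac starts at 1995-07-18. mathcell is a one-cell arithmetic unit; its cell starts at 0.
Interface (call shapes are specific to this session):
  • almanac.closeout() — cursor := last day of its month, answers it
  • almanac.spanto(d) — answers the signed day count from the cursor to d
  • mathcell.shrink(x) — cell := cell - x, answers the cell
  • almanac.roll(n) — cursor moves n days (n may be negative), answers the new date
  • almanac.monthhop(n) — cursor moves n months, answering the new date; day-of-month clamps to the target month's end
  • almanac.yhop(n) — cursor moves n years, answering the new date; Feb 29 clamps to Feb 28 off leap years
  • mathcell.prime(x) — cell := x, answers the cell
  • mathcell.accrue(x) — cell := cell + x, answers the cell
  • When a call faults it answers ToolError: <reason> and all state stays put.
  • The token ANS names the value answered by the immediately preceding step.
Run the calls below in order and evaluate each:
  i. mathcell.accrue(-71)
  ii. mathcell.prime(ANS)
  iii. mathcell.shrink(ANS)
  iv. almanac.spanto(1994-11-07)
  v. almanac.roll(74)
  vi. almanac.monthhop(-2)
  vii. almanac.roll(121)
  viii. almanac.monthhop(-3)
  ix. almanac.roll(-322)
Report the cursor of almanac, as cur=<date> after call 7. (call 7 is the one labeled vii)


Answer: cur=1995-11-28

Derivation:
Using mathcell.accrue using x=-71, → -71.
Invoking mathcell.prime using x=ANS, giving -71.
Now I run mathcell.shrink using x=ANS, yielding 0.
Then almanac.spanto using d=1994-11-07, → -253.
I use almanac.roll using n=74, which returns 1995-09-30.
Calling almanac.monthhop using n=-2, and observe 1995-07-30.
Then almanac.roll using n=121, → 1995-11-28.
Using almanac.monthhop using n=-3, and observe 1995-08-28.
Calling almanac.roll using n=-322, yielding 1994-10-10.


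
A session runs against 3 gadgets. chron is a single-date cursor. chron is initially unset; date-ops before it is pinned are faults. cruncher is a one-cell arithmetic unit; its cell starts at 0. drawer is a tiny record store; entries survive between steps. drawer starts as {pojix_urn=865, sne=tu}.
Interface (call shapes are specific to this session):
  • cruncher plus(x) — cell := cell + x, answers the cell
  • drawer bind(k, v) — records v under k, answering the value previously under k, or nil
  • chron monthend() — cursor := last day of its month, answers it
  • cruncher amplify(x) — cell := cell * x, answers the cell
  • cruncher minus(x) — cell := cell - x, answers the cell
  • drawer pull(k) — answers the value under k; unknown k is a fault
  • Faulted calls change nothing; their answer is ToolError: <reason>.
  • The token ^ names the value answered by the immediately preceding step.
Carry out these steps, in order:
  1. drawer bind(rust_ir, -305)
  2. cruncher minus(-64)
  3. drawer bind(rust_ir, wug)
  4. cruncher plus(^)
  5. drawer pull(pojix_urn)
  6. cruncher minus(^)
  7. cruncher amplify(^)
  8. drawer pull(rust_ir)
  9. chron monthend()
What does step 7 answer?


Answer: 1223236

Derivation:
~$ drawer bind k='rust_ir' v='-305'
:: nil
~$ cruncher minus x='-64'
:: 64
~$ drawer bind k='rust_ir' v='wug'
:: -305
~$ cruncher plus x='^'
:: -241
~$ drawer pull k='pojix_urn'
:: 865
~$ cruncher minus x='^'
:: -1106
~$ cruncher amplify x='^'
:: 1223236
~$ drawer pull k='rust_ir'
:: wug
~$ chron monthend
:: ToolError: no date set


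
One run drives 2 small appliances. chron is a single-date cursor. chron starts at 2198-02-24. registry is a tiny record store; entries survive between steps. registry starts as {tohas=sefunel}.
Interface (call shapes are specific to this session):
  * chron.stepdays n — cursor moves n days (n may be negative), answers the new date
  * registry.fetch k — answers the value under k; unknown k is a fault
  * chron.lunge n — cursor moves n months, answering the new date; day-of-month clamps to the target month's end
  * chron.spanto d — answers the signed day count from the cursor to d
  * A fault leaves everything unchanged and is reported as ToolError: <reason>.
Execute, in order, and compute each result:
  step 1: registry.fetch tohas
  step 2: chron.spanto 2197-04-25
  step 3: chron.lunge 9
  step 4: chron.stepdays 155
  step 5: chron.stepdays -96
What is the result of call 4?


Next I call fetch passing k: tohas, yielding sefunel.
Using spanto passing d: 2197-04-25, → -305.
Next I call lunge passing n: 9, — result: 2198-11-24.
I try stepdays passing n: 155, and see 2199-04-28.
Then stepdays passing n: -96, yielding 2199-01-22.

Answer: 2199-04-28


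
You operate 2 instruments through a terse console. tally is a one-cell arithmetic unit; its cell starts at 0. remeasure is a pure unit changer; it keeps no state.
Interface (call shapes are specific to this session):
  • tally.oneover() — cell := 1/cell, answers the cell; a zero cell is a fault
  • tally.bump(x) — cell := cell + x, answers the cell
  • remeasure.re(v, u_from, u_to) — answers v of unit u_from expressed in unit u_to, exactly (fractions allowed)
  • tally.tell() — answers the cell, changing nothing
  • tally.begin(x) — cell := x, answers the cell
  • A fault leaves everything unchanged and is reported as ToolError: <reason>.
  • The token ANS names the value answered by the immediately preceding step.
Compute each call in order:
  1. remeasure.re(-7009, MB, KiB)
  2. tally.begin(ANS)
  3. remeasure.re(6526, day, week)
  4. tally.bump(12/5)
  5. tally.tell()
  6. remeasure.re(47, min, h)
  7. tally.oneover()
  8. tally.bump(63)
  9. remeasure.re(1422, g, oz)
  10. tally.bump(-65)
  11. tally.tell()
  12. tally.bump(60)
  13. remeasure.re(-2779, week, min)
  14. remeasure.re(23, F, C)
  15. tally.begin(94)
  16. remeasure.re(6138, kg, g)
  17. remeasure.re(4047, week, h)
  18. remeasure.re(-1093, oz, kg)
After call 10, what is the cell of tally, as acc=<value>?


>> remeasure.re(v: -7009, u_from: MB, u_to: KiB)
<< -109515625/16
>> tally.begin(x: ANS)
<< -109515625/16
>> remeasure.re(v: 6526, u_from: day, u_to: week)
<< 6526/7
>> tally.bump(x: 12/5)
<< -547577933/80
>> tally.tell()
<< -547577933/80
>> remeasure.re(v: 47, u_from: min, u_to: h)
<< 47/60
>> tally.oneover()
<< -80/547577933
>> tally.bump(x: 63)
<< 34497409699/547577933
>> remeasure.re(v: 1422, u_from: g, u_to: oz)
<< 2275200000/45359237
>> tally.bump(x: -65)
<< -1095155946/547577933
>> tally.tell()
<< -1095155946/547577933
>> tally.bump(x: 60)
<< 31759520034/547577933
>> remeasure.re(v: -2779, u_from: week, u_to: min)
<< -28012320
>> remeasure.re(v: 23, u_from: F, u_to: C)
<< -5
>> tally.begin(x: 94)
<< 94
>> remeasure.re(v: 6138, u_from: kg, u_to: g)
<< 6138000
>> remeasure.re(v: 4047, u_from: week, u_to: h)
<< 679896
>> remeasure.re(v: -1093, u_from: oz, u_to: kg)
<< -49577646041/1600000000

Answer: acc=-1095155946/547577933


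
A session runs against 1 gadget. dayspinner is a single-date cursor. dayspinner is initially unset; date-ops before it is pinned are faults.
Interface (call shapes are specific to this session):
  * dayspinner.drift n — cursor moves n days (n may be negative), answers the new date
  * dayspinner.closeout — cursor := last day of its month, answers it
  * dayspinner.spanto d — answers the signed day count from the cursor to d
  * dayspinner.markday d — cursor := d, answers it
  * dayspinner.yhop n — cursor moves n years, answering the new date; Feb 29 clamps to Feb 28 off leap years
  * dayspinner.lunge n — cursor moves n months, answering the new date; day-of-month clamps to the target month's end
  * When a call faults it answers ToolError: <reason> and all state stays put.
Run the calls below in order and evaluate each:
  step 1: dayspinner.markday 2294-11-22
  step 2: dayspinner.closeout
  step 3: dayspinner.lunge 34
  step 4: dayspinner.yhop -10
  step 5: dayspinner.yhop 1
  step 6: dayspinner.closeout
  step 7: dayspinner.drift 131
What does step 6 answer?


Now I run dayspinner.markday passing d: 2294-11-22, — result: 2294-11-22.
I try dayspinner.closeout(), and get 2294-11-30.
Next I call dayspinner.lunge passing n: 34, which returns 2297-09-30.
Invoking dayspinner.yhop passing n: -10, → 2287-09-30.
I invoke dayspinner.yhop passing n: 1, yielding 2288-09-30.
Calling dayspinner.closeout(), giving 2288-09-30.
Calling dayspinner.drift passing n: 131: 2289-02-08.

Answer: 2288-09-30


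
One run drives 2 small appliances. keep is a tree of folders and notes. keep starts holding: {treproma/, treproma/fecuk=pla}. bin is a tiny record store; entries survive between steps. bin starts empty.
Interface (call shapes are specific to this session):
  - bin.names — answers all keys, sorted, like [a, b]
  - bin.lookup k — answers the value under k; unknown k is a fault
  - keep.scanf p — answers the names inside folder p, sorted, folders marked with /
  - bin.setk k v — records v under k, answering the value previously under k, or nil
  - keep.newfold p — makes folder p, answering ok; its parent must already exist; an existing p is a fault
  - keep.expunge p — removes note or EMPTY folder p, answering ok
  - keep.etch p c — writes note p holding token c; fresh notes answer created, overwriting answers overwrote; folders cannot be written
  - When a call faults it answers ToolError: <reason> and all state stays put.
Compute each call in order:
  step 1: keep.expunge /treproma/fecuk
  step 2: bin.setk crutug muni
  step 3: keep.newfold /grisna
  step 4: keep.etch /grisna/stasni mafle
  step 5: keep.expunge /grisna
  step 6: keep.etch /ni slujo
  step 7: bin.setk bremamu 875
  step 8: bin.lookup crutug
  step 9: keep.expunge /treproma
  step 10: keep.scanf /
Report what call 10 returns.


Then keep.expunge on p='/treproma/fecuk', and get ok.
I invoke bin.setk on k='crutug', v='muni', giving nil.
Using keep.newfold on p='/grisna', and get ok.
Using keep.etch on p='/grisna/stasni', c='mafle', yielding created.
I try keep.expunge on p='/grisna', and see ToolError: not empty.
I invoke keep.etch on p='/ni', c='slujo', and get created.
Then bin.setk on k='bremamu', v='875', and see nil.
Calling bin.lookup on k='crutug', and see muni.
I invoke keep.expunge on p='/treproma', yielding ok.
Calling keep.scanf on p='/', which returns [grisna/, ni].

Answer: [grisna/, ni]


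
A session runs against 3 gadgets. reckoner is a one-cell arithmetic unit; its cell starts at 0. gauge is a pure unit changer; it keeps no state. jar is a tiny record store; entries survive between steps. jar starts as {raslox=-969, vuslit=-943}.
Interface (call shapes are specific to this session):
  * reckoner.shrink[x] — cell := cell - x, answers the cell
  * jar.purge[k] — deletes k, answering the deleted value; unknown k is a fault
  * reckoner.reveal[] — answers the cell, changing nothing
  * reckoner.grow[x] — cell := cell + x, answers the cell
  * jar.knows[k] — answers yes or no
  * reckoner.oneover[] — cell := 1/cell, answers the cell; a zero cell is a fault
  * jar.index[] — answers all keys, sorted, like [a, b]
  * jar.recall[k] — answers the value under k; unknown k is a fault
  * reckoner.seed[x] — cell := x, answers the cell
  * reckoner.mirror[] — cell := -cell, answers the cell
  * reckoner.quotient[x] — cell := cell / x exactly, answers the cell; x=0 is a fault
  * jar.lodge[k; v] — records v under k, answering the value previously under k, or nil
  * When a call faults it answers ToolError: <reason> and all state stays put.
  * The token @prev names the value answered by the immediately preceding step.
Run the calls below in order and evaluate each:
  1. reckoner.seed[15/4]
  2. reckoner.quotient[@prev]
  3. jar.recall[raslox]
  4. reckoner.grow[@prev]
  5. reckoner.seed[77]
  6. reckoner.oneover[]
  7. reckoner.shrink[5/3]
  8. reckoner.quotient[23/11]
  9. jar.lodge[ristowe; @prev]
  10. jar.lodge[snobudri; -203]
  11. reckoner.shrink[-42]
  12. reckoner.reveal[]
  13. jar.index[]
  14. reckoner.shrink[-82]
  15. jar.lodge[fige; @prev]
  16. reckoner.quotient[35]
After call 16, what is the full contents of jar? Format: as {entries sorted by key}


;; 1. seed(x→15/4) -> 15/4
;; 2. quotient(x→@prev) -> 1
;; 3. recall(k→raslox) -> -969
;; 4. grow(x→@prev) -> -968
;; 5. seed(x→77) -> 77
;; 6. oneover() -> 1/77
;; 7. shrink(x→5/3) -> -382/231
;; 8. quotient(x→23/11) -> -382/483
;; 9. lodge(k→ristowe, v→@prev) -> nil
;; 10. lodge(k→snobudri, v→-203) -> nil
;; 11. shrink(x→-42) -> 19904/483
;; 12. reveal() -> 19904/483
;; 13. index() -> [raslox, ristowe, snobudri, vuslit]
;; 14. shrink(x→-82) -> 59510/483
;; 15. lodge(k→fige, v→@prev) -> nil
;; 16. quotient(x→35) -> 11902/3381

Answer: {fige=59510/483, raslox=-969, ristowe=-382/483, snobudri=-203, vuslit=-943}


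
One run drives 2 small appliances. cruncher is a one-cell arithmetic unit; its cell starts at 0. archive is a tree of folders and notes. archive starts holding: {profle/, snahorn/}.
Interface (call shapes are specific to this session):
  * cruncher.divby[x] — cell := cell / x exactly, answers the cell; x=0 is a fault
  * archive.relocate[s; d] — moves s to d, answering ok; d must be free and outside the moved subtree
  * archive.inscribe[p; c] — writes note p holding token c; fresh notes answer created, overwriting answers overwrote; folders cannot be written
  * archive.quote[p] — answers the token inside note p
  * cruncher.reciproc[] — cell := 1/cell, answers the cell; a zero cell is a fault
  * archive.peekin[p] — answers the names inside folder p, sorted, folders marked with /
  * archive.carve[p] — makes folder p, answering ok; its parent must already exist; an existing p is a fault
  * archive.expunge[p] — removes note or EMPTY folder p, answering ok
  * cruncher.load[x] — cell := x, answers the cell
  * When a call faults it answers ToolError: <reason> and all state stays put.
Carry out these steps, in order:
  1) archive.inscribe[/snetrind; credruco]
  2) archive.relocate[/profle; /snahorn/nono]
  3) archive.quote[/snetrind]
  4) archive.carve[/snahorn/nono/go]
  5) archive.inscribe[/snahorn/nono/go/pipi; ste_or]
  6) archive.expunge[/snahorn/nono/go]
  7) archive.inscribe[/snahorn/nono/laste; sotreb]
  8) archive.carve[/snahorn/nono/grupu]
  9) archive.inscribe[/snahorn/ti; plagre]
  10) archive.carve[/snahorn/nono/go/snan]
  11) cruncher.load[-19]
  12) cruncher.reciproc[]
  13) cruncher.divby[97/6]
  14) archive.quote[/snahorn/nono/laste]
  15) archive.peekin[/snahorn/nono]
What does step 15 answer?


-> archive.inscribe(p→/snetrind, c→credruco)
<- created
-> archive.relocate(s→/profle, d→/snahorn/nono)
<- ok
-> archive.quote(p→/snetrind)
<- credruco
-> archive.carve(p→/snahorn/nono/go)
<- ok
-> archive.inscribe(p→/snahorn/nono/go/pipi, c→ste_or)
<- created
-> archive.expunge(p→/snahorn/nono/go)
<- ToolError: not empty
-> archive.inscribe(p→/snahorn/nono/laste, c→sotreb)
<- created
-> archive.carve(p→/snahorn/nono/grupu)
<- ok
-> archive.inscribe(p→/snahorn/ti, c→plagre)
<- created
-> archive.carve(p→/snahorn/nono/go/snan)
<- ok
-> cruncher.load(x→-19)
<- -19
-> cruncher.reciproc()
<- -1/19
-> cruncher.divby(x→97/6)
<- -6/1843
-> archive.quote(p→/snahorn/nono/laste)
<- sotreb
-> archive.peekin(p→/snahorn/nono)
<- [go/, grupu/, laste]

Answer: [go/, grupu/, laste]


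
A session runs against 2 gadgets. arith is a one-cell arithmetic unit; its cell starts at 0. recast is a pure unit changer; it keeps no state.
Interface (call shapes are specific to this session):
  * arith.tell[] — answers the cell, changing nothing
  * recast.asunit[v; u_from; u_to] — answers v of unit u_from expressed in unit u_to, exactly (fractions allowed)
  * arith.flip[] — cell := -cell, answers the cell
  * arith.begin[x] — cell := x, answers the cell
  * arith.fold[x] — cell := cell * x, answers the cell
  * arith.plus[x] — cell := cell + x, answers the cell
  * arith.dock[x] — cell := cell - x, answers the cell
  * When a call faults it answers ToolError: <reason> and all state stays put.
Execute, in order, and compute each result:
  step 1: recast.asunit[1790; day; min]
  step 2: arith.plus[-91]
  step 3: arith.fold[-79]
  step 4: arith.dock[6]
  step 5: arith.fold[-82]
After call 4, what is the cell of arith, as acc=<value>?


# asunit(1790, day, min) == 2577600
# plus(-91) == -91
# fold(-79) == 7189
# dock(6) == 7183
# fold(-82) == -589006

Answer: acc=7183


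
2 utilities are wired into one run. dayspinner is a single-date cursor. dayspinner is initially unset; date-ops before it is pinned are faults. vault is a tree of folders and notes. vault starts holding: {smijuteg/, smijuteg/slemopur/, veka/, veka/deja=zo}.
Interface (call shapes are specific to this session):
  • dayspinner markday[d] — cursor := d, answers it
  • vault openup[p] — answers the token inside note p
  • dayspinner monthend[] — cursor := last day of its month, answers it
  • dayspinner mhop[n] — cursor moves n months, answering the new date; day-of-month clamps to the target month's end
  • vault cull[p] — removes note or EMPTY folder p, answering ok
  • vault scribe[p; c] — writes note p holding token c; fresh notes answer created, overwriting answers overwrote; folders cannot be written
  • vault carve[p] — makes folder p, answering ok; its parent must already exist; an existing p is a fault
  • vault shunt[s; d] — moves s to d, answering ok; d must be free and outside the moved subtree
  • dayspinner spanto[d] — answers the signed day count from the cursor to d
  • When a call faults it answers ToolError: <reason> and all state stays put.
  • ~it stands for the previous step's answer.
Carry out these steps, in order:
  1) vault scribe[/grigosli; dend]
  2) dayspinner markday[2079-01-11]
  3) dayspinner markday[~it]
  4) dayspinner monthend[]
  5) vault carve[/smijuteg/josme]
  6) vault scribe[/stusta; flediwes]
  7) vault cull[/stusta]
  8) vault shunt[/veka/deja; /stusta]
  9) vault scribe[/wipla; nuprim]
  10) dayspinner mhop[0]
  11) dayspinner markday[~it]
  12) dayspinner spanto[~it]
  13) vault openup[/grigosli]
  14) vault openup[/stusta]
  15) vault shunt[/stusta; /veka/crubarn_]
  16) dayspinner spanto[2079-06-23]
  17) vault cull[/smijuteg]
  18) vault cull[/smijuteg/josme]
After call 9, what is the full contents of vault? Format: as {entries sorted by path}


Answer: {grigosli=dend, smijuteg/, smijuteg/josme/, smijuteg/slemopur/, stusta=zo, veka/, wipla=nuprim}

Derivation:
Step: vault scribe[p='/grigosli'; c='dend']
Result: created
Step: dayspinner markday[d='2079-01-11']
Result: 2079-01-11
Step: dayspinner markday[d='~it']
Result: 2079-01-11
Step: dayspinner monthend[]
Result: 2079-01-31
Step: vault carve[p='/smijuteg/josme']
Result: ok
Step: vault scribe[p='/stusta'; c='flediwes']
Result: created
Step: vault cull[p='/stusta']
Result: ok
Step: vault shunt[s='/veka/deja'; d='/stusta']
Result: ok
Step: vault scribe[p='/wipla'; c='nuprim']
Result: created
Step: dayspinner mhop[n='0']
Result: 2079-01-31
Step: dayspinner markday[d='~it']
Result: 2079-01-31
Step: dayspinner spanto[d='~it']
Result: 0
Step: vault openup[p='/grigosli']
Result: dend
Step: vault openup[p='/stusta']
Result: zo
Step: vault shunt[s='/stusta'; d='/veka/crubarn_']
Result: ok
Step: dayspinner spanto[d='2079-06-23']
Result: 143
Step: vault cull[p='/smijuteg']
Result: ToolError: not empty
Step: vault cull[p='/smijuteg/josme']
Result: ok


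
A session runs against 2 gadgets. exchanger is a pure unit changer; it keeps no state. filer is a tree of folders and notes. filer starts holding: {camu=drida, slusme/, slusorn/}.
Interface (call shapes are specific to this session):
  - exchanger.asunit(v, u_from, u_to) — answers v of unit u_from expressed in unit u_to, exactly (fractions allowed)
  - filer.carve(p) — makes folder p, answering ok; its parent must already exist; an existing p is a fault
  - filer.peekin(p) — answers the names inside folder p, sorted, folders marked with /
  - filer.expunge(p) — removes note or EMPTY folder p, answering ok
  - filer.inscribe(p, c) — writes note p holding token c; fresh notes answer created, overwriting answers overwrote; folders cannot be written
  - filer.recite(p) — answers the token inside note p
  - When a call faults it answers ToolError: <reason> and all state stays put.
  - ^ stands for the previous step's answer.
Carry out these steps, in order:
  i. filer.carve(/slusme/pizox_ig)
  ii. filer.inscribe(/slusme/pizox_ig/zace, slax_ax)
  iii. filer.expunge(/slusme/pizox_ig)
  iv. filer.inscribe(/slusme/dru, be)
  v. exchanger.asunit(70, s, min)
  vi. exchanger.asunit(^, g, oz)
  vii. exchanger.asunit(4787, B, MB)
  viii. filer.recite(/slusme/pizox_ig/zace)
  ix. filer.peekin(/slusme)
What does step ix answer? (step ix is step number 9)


Answer: [dru, pizox_ig/]

Derivation:
>>> filer.carve p→/slusme/pizox_ig
  ok
>>> filer.inscribe p→/slusme/pizox_ig/zace c→slax_ax
  created
>>> filer.expunge p→/slusme/pizox_ig
  ToolError: not empty
>>> filer.inscribe p→/slusme/dru c→be
  created
>>> exchanger.asunit v→70 u_from→s u_to→min
  7/6
>>> exchanger.asunit v→^ u_from→g u_to→oz
  800000/19439673
>>> exchanger.asunit v→4787 u_from→B u_to→MB
  4787/1000000
>>> filer.recite p→/slusme/pizox_ig/zace
  slax_ax
>>> filer.peekin p→/slusme
  [dru, pizox_ig/]


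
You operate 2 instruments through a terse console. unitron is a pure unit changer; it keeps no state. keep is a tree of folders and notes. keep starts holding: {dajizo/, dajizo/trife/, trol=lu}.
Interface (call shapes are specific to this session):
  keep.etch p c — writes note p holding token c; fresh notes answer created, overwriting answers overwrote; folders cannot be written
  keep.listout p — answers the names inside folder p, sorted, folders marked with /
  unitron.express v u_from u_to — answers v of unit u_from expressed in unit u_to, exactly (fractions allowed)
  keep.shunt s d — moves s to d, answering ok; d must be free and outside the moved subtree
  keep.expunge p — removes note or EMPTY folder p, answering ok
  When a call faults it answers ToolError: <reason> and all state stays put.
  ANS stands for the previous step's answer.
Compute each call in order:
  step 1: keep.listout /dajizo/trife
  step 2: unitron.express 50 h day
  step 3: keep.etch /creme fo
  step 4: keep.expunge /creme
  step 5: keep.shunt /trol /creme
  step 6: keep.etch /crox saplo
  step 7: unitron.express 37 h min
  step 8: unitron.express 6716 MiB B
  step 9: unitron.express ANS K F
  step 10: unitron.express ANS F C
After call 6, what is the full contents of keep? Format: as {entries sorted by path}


# 1. listout(/dajizo/trife) == []
# 2. express(50, h, day) == 25/12
# 3. etch(/creme, fo) == created
# 4. expunge(/creme) == ok
# 5. shunt(/trol, /creme) == ok
# 6. etch(/crox, saplo) == created
# 7. express(37, h, min) == 2220
# 8. express(6716, MiB, B) == 7042236416
# 9. express(ANS, K, F) == 1267602508913/100
# 10. express(ANS, F, C) == 140844722857/20

Answer: {creme=lu, crox=saplo, dajizo/, dajizo/trife/}


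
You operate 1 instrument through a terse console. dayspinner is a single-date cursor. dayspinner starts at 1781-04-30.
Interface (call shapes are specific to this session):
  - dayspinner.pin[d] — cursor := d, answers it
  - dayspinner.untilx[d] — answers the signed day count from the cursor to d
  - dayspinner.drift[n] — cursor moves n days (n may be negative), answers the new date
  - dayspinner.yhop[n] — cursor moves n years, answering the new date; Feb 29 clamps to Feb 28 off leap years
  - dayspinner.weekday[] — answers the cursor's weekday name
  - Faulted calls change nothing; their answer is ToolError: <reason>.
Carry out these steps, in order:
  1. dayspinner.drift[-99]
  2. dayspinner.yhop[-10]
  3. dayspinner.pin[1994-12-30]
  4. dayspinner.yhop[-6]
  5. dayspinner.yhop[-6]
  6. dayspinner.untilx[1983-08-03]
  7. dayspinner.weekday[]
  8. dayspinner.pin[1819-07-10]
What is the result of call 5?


[in] dayspinner.drift n: -99
= 1781-01-21
[in] dayspinner.yhop n: -10
= 1771-01-21
[in] dayspinner.pin d: 1994-12-30
= 1994-12-30
[in] dayspinner.yhop n: -6
= 1988-12-30
[in] dayspinner.yhop n: -6
= 1982-12-30
[in] dayspinner.untilx d: 1983-08-03
= 216
[in] dayspinner.weekday
= Thursday
[in] dayspinner.pin d: 1819-07-10
= 1819-07-10

Answer: 1982-12-30


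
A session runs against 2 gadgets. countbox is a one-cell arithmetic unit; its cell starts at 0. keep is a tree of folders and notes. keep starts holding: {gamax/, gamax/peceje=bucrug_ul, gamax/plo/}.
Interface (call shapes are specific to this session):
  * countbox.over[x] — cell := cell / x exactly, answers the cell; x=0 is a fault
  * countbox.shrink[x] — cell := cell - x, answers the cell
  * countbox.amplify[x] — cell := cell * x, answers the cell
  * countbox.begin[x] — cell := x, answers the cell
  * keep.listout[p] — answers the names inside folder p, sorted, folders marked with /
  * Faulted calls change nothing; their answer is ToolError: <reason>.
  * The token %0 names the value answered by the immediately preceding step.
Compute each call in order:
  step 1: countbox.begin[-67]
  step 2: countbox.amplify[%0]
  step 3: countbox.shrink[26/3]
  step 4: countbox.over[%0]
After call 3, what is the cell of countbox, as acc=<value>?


[in] countbox.begin -67
[out] -67
[in] countbox.amplify %0
[out] 4489
[in] countbox.shrink 26/3
[out] 13441/3
[in] countbox.over %0
[out] 1

Answer: acc=13441/3
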